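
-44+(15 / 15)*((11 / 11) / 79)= -3475 / 79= -43.99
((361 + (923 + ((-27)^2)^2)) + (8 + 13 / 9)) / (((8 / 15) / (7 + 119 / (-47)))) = 419528375 / 94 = 4463067.82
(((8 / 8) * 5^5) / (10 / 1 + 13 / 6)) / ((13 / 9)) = 168750 / 949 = 177.82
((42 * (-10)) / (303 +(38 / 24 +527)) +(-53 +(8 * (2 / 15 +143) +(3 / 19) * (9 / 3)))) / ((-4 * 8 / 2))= -1552882373 / 22752120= -68.25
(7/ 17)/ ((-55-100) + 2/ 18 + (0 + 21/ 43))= -2709/ 1015801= -0.00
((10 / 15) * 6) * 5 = 20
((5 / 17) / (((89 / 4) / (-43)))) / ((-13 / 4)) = 3440 / 19669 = 0.17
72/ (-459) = -8/ 51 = -0.16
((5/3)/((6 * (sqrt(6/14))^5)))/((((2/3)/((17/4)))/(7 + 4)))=45815 * sqrt(21)/1296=162.00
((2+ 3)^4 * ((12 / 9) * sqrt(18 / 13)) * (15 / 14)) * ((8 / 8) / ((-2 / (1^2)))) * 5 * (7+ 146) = -7171875 * sqrt(26) / 91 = -401862.97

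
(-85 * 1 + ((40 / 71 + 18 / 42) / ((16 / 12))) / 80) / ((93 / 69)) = -310889183 / 4930240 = -63.06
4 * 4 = 16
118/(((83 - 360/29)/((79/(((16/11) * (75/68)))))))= 25276603/307050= 82.32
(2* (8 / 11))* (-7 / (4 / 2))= -56 / 11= -5.09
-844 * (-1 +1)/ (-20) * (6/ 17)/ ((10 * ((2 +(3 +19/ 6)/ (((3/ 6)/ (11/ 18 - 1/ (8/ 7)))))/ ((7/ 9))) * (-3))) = 0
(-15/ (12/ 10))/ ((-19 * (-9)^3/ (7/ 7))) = -25/ 27702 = -0.00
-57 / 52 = -1.10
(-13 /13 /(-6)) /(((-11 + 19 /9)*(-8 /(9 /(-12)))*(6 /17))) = -51 /10240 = -0.00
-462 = -462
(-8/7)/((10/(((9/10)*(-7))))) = 18/25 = 0.72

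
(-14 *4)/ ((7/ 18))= -144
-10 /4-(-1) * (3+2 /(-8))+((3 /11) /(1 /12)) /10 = 127 /220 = 0.58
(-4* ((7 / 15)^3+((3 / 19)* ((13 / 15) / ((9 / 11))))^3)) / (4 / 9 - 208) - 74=-2399895939844 / 32431924125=-74.00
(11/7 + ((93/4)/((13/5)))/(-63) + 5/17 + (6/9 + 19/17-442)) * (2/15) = -129209/2210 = -58.47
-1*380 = -380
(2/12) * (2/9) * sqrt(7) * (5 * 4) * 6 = 40 * sqrt(7)/9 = 11.76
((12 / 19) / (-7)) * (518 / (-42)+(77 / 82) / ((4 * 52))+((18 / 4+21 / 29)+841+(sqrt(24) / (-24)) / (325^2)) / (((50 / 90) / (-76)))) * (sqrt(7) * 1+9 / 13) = (9+13 * sqrt(7)) * (6979230959033125 - 6506208 * sqrt(6)) / 8685674725000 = 34869.15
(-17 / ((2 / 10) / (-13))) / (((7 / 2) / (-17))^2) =1277380 / 49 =26068.98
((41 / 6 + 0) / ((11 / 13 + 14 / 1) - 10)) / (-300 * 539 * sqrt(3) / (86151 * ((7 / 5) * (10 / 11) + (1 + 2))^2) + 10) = 315019971999733 * sqrt(3) / 217232895084262686 + 2144849268631445597 / 15206302655898388020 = 0.14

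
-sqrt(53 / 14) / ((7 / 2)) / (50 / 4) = -2 * sqrt(742) / 1225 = -0.04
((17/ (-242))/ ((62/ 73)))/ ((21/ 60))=-6205/ 26257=-0.24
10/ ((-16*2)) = -5/ 16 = -0.31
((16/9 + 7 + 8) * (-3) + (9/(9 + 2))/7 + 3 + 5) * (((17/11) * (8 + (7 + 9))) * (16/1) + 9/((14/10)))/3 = -150151544/17787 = -8441.65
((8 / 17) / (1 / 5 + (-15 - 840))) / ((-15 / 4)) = 16 / 108987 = 0.00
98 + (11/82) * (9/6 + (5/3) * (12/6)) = 48535/492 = 98.65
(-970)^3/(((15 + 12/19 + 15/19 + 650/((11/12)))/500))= -5960895531250/9477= -628985494.49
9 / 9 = 1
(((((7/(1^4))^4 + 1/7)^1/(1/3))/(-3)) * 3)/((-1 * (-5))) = -50424/35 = -1440.69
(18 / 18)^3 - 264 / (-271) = 535 / 271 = 1.97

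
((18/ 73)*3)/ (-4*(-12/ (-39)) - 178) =-351/ 85045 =-0.00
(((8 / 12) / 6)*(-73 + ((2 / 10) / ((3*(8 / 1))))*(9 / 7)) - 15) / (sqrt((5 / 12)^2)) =-58237 / 1050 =-55.46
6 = 6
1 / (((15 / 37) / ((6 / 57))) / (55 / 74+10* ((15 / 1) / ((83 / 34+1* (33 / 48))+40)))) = 732881 / 668667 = 1.10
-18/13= -1.38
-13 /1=-13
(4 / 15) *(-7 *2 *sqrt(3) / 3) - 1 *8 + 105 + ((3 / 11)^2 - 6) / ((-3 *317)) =3720868 / 38357 - 56 *sqrt(3) / 45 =94.85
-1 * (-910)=910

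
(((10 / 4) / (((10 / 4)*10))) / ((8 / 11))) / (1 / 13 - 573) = -143 / 595840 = -0.00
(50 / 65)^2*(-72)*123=-885600 / 169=-5240.24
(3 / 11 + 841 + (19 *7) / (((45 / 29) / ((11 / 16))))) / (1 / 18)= 7129577 / 440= 16203.58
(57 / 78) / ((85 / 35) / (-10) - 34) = -665 / 31161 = -0.02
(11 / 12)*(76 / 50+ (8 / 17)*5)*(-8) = -36212 / 1275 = -28.40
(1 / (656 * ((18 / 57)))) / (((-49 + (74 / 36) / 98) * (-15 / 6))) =2793 / 70847180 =0.00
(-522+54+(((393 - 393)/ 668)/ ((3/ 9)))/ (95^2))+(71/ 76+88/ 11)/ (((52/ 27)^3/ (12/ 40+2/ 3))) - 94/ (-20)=-49380009013/ 106862080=-462.09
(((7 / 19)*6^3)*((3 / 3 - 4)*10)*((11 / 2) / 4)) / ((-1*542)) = 31185 / 5149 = 6.06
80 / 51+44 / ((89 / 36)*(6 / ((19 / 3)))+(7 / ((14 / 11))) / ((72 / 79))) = 7973104 / 1168869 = 6.82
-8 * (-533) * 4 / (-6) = -8528 / 3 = -2842.67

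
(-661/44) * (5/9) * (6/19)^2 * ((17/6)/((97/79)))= -4438615/2311122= -1.92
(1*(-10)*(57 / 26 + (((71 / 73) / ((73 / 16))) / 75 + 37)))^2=165891954873286321 / 1079843114025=153625.98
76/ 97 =0.78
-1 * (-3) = 3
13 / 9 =1.44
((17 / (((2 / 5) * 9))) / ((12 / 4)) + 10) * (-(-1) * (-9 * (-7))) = 4375 / 6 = 729.17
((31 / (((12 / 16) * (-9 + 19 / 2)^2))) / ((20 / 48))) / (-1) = -1984 / 5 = -396.80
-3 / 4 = -0.75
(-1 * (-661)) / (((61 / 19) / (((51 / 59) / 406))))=640509 / 1461194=0.44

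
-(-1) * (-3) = -3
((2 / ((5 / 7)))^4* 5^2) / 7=5488 / 25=219.52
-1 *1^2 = -1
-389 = -389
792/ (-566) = -396/ 283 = -1.40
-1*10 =-10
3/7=0.43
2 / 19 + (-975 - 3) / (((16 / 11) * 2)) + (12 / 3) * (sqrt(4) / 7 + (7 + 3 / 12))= -305.94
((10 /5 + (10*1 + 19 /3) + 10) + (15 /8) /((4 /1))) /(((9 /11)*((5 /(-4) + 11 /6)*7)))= 4345 /504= 8.62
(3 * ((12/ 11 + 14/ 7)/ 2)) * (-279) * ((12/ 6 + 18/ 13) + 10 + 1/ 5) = -17572.32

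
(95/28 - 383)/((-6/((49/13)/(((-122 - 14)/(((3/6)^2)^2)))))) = -24801/226304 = -0.11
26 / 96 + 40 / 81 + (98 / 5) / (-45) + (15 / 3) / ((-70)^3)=3657247 / 11113200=0.33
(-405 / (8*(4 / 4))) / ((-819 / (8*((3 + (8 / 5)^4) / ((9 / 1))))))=853 / 1625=0.52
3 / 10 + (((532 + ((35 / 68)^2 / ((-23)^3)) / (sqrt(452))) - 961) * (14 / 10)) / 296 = -2559 / 1480 - 1715 * sqrt(113) / 3763582874368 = -1.73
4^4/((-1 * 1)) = -256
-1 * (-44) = 44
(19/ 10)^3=6859/ 1000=6.86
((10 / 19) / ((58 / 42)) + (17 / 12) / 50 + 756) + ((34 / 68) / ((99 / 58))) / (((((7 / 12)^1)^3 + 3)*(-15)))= 15203320267979 / 20099488200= 756.40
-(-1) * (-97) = -97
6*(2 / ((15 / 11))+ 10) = 344 / 5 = 68.80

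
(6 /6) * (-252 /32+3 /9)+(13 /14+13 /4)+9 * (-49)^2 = 3629747 /168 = 21605.64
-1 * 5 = -5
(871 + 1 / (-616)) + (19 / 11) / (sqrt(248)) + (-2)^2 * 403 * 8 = 19 * sqrt(62) / 1364 + 8480471 / 616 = 13767.11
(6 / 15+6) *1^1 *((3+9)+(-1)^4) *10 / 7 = 832 / 7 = 118.86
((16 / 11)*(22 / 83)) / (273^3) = 32 / 1688752611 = 0.00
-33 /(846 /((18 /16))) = -33 /752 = -0.04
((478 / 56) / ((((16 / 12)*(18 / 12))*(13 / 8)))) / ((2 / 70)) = 1195 / 13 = 91.92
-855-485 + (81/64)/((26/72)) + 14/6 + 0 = -832517/624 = -1334.16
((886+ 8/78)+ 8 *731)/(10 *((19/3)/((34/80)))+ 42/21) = 2232355/50063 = 44.59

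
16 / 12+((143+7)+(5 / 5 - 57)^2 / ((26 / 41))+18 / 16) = 5097.69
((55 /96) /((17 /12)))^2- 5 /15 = -9421 /55488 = -0.17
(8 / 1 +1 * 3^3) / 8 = 35 / 8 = 4.38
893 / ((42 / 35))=4465 / 6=744.17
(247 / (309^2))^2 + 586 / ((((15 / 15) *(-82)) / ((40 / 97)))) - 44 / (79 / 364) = -589129837511327185 / 2864287449063063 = -205.68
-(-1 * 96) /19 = 96 /19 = 5.05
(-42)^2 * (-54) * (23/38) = -1095444/19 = -57654.95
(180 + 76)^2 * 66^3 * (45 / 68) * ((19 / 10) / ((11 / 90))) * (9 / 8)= 3706979696640 / 17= 218057629214.12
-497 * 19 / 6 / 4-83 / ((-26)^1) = -121763 / 312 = -390.27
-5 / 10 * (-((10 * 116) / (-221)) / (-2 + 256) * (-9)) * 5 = 13050 / 28067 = 0.46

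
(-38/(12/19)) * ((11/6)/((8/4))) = -3971/72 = -55.15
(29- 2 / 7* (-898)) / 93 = 1999 / 651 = 3.07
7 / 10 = 0.70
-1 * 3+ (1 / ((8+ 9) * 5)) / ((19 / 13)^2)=-91886 / 30685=-2.99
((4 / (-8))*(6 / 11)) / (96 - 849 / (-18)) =-18 / 9449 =-0.00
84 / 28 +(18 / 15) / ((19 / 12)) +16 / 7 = 4019 / 665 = 6.04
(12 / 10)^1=6 / 5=1.20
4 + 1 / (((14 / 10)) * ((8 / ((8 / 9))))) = 257 / 63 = 4.08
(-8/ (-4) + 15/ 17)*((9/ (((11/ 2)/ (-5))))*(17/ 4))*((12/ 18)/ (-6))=245/ 22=11.14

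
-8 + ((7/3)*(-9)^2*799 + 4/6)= 453011/3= 151003.67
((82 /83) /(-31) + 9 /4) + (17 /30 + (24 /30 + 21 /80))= 2375783 /617520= 3.85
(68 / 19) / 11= 68 / 209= 0.33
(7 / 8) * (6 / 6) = 7 / 8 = 0.88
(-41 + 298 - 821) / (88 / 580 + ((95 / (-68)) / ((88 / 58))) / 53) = -12968345280 / 3089197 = -4197.97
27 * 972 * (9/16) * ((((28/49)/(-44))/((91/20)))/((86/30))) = -4428675/301301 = -14.70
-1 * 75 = -75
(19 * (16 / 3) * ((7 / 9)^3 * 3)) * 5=521360 / 729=715.17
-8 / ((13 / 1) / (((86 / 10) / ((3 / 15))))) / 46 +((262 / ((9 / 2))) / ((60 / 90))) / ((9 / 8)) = 77.05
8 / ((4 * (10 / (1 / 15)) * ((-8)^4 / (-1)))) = -1 / 307200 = -0.00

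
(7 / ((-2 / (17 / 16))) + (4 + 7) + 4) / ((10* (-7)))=-361 / 2240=-0.16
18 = 18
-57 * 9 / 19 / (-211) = 27 / 211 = 0.13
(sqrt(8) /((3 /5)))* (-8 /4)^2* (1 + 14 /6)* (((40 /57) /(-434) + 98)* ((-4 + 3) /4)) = -121214200* sqrt(2) /111321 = -1539.90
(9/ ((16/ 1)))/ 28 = 9/ 448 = 0.02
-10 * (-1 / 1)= 10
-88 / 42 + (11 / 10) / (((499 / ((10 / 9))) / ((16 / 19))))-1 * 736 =-440865268 / 597303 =-738.09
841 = 841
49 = 49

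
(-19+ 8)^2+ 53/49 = 5982/49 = 122.08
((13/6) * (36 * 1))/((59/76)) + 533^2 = 16767179/59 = 284189.47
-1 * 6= -6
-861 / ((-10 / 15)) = 2583 / 2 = 1291.50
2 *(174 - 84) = 180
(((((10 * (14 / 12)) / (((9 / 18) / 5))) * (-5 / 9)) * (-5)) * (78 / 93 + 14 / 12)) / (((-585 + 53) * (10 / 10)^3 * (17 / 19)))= -233125 / 170748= -1.37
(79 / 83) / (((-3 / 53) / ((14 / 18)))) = -29309 / 2241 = -13.08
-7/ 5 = -1.40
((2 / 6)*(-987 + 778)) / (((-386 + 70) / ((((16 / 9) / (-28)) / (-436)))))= 209 / 6509916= 0.00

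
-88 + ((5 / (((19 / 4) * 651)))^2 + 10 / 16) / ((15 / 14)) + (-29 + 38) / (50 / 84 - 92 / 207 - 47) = -135635305836745 / 1548193245228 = -87.61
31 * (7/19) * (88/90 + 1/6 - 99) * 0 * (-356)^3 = 0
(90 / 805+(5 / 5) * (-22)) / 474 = -1762 / 38157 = -0.05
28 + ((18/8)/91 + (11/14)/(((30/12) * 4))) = 12787/455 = 28.10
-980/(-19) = 51.58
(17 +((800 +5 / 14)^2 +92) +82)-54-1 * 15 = 125575937 / 196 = 640693.56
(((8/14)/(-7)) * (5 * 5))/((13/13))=-100/49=-2.04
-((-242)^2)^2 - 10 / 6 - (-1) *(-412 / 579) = -661940224987 / 193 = -3429742098.38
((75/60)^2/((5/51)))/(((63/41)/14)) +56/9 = 10903/72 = 151.43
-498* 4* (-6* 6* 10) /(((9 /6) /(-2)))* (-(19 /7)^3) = 6558301440 /343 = 19120412.36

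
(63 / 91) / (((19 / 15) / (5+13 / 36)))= 2895 / 988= 2.93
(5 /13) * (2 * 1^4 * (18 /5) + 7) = 71 /13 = 5.46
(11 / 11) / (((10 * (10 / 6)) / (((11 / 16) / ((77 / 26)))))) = 39 / 2800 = 0.01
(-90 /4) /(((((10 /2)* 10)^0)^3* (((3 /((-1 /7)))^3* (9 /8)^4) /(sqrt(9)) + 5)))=92160 /20233327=0.00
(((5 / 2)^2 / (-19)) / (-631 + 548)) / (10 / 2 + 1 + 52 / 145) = 3625 / 5815976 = 0.00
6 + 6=12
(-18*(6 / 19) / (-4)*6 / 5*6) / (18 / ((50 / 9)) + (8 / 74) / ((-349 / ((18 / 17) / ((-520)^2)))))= 160267891680 / 50751499013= 3.16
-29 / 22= -1.32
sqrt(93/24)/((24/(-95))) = -95 * sqrt(62)/96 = -7.79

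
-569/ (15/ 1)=-569/ 15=-37.93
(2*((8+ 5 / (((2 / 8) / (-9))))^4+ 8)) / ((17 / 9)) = 15753835152 / 17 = 926696185.41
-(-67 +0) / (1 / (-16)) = -1072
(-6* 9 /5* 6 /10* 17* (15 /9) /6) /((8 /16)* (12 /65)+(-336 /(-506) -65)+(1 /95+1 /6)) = 3374514 /7065137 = 0.48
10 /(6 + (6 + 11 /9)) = 90 /119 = 0.76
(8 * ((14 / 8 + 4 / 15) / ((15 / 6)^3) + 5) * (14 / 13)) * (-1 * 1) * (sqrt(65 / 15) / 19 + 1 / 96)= -1077104 * sqrt(39) / 1389375 - 67319 / 146250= -5.30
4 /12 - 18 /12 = -7 /6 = -1.17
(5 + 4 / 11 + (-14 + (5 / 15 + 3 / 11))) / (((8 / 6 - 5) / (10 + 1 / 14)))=37365 / 1694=22.06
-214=-214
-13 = -13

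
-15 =-15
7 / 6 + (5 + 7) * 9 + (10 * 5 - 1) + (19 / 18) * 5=1471 / 9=163.44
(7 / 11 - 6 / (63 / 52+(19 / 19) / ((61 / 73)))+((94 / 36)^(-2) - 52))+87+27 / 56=351068827567 / 10394723416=33.77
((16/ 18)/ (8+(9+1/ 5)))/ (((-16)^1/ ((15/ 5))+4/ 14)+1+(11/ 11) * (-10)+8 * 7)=140/ 113649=0.00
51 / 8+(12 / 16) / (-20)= 507 / 80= 6.34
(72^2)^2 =26873856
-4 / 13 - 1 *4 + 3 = -17 / 13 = -1.31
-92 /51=-1.80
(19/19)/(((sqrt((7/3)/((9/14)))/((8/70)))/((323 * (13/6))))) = 4199 * sqrt(6)/245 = 41.98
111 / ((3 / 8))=296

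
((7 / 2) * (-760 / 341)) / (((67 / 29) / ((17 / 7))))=-187340 / 22847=-8.20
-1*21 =-21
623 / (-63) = -9.89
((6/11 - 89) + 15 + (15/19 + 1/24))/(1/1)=-364279/5016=-72.62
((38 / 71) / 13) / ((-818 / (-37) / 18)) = 12654 / 377507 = 0.03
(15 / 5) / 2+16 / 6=25 / 6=4.17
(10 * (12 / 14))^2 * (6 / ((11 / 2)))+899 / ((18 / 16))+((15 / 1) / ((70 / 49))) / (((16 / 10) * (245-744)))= 34053550037 / 38730384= 879.25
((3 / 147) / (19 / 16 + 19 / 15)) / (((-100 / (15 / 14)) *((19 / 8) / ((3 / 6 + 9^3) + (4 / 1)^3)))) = -0.03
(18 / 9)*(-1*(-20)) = 40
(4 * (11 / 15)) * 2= 88 / 15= 5.87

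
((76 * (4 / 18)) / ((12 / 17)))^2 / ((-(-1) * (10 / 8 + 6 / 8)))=208658 / 729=286.22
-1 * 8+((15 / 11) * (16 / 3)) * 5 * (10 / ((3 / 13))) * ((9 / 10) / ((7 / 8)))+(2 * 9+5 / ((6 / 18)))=126725 / 77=1645.78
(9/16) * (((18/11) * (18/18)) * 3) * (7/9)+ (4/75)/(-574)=4068049/1894200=2.15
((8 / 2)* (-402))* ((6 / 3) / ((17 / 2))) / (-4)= 1608 / 17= 94.59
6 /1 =6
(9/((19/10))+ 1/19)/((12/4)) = 91/57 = 1.60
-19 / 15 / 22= -0.06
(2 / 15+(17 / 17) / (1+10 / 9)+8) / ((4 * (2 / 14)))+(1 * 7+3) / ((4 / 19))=71321 / 1140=62.56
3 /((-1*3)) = -1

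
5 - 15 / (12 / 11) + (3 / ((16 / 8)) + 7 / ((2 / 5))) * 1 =41 / 4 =10.25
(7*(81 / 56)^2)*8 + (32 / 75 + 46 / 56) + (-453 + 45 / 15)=-1392683 / 4200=-331.59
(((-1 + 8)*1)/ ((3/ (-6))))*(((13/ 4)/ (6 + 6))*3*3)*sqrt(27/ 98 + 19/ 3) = -13*sqrt(11658)/ 16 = -87.73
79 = 79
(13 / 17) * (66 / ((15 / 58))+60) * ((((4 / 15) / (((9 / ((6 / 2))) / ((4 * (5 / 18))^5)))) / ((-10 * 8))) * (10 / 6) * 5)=-102440000 / 27103491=-3.78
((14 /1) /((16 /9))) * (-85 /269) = -5355 /2152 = -2.49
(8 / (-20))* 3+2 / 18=-49 / 45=-1.09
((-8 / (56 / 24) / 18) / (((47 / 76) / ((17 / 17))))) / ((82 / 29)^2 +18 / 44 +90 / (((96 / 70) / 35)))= -1184128 / 8862694449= -0.00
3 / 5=0.60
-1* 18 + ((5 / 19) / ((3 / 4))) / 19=-19474 / 1083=-17.98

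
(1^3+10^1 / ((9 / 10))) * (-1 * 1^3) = -109 / 9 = -12.11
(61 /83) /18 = 61 /1494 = 0.04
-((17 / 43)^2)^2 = -83521 / 3418801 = -0.02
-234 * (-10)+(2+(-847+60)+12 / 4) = 1558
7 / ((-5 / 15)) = -21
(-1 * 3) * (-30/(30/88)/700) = 66/175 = 0.38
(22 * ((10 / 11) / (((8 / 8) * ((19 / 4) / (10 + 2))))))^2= 921600 / 361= 2552.91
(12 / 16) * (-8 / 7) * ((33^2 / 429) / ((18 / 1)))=-11 / 91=-0.12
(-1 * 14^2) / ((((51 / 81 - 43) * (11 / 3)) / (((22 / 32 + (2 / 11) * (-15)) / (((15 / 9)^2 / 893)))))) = -11451688227 / 13842400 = -827.29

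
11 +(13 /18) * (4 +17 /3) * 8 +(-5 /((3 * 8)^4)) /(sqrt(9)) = 66539515 /995328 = 66.85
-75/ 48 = -25/ 16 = -1.56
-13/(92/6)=-39/46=-0.85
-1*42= -42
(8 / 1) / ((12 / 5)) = 10 / 3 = 3.33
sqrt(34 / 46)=sqrt(391) / 23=0.86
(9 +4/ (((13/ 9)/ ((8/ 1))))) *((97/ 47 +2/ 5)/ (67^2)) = 46899/ 2742779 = 0.02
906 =906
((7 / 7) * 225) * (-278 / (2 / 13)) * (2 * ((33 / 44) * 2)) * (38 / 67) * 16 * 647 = -479810541600 / 67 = -7161351367.16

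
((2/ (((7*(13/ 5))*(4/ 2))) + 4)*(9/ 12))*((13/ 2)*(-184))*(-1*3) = 76383/ 7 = 10911.86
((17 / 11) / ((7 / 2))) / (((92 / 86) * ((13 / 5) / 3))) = 10965 / 23023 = 0.48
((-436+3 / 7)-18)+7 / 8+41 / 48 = -151819 / 336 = -451.84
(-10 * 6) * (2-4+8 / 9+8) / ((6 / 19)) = -11780 / 9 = -1308.89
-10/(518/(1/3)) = -5/777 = -0.01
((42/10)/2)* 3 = 63/10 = 6.30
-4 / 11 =-0.36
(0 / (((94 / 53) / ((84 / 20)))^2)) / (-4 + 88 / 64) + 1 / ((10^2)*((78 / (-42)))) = -7 / 1300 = -0.01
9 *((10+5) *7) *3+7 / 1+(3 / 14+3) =39833 / 14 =2845.21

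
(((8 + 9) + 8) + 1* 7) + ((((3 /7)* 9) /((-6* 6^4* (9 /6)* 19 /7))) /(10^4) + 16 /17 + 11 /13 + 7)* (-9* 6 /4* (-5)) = 625.14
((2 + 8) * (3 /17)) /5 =6 /17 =0.35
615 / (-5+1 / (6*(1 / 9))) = -1230 / 7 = -175.71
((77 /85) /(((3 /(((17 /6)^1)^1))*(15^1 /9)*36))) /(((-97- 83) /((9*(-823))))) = 63371 /108000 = 0.59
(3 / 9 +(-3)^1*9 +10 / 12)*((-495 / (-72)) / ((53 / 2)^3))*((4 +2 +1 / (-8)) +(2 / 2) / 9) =-3674275 / 64314864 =-0.06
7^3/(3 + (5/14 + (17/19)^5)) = 11890227398/136254651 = 87.26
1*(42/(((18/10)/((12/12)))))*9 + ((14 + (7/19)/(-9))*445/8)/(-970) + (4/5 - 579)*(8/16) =-79.90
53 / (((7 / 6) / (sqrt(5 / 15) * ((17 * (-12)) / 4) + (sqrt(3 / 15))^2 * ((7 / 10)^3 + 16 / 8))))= 372537 / 17500 -5406 * sqrt(3) / 7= -1316.35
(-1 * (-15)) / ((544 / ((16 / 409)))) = 15 / 13906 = 0.00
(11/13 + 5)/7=76/91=0.84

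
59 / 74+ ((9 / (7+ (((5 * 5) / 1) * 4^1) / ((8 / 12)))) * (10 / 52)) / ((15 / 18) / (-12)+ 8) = 68879129 / 86240414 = 0.80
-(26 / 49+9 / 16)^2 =-734449 / 614656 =-1.19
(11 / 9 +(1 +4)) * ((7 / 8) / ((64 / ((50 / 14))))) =175 / 576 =0.30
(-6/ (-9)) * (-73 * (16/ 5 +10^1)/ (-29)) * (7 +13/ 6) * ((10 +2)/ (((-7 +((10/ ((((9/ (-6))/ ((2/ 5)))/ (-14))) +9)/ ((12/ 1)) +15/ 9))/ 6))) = -15263424/ 1537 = -9930.66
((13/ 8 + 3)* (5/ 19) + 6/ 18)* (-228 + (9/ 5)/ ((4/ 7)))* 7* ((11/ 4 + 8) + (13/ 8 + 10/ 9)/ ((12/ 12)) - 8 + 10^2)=-11268778969/ 43776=-257419.11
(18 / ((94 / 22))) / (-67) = -198 / 3149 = -0.06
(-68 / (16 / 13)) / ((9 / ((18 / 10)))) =-221 / 20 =-11.05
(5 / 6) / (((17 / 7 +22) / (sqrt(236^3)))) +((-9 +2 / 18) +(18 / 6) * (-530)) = -14390 / 9 +8260 * sqrt(59) / 513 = -1475.21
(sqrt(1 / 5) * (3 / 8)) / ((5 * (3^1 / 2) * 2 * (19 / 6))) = 3 * sqrt(5) / 1900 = 0.00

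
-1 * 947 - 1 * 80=-1027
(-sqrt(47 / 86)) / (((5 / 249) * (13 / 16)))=-1992 * sqrt(4042) / 2795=-45.31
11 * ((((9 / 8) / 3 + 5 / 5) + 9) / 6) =913 / 48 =19.02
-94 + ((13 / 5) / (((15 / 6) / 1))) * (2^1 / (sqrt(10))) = -94 + 26 * sqrt(10) / 125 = -93.34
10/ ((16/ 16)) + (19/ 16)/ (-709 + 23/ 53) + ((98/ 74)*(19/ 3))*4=322718311/ 7410656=43.55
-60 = -60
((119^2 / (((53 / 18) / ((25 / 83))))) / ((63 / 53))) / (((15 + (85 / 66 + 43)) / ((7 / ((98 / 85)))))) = 124.80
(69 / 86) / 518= 69 / 44548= 0.00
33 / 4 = 8.25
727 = 727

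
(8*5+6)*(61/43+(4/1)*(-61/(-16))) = 65941/86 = 766.76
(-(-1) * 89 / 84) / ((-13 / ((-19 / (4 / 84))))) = 1691 / 52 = 32.52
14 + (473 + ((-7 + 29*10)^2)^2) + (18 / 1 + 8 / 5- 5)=32071242113 / 5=6414248422.60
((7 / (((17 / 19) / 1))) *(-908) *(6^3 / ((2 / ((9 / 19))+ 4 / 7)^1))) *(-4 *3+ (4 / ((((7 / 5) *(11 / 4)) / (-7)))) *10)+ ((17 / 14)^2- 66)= 27120526.71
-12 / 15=-4 / 5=-0.80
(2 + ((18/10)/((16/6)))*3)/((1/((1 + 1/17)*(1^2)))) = 1449/340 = 4.26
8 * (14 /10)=56 /5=11.20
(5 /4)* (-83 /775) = -83 /620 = -0.13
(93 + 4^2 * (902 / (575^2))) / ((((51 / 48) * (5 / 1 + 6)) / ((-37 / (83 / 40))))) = -145691469952 / 1026326125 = -141.95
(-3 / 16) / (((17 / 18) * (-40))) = 27 / 5440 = 0.00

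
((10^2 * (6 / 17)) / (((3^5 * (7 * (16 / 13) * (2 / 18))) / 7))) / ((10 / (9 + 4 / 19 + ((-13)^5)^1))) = -38211290 / 969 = -39433.74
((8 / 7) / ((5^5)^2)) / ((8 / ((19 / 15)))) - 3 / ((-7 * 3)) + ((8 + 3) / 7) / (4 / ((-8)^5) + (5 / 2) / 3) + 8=210574951560938 / 20996923828125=10.03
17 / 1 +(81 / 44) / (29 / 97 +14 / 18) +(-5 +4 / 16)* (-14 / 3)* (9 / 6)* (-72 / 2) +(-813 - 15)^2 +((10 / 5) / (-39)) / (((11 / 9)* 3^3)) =3311921350381 / 4839120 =684405.71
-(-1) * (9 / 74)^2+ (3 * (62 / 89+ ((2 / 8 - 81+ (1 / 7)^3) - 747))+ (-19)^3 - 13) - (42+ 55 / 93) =-36517493264825 / 3886606059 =-9395.73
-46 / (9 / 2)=-92 / 9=-10.22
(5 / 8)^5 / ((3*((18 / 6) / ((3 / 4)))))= 3125 / 393216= 0.01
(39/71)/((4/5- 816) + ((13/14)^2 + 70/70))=-38220/56592041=-0.00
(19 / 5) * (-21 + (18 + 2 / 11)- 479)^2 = 106742000 / 121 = 882165.29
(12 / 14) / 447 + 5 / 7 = 747 / 1043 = 0.72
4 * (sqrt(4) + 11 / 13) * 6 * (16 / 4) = 3552 / 13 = 273.23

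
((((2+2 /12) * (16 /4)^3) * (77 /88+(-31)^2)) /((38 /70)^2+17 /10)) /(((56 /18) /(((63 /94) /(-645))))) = -8169525 /365801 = -22.33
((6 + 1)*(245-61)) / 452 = 322 / 113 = 2.85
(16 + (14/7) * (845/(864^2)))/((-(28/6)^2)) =-853259/1161216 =-0.73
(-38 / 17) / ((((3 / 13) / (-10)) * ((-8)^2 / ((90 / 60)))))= 1235 / 544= 2.27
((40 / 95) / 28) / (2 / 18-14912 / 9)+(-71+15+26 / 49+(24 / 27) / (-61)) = -55.48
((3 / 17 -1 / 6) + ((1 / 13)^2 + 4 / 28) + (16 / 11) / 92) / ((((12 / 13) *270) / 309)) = 548353357 / 2536213680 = 0.22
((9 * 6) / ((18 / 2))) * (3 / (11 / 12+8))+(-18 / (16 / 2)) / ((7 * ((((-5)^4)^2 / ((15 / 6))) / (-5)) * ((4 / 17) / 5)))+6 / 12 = 2.52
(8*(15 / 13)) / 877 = 120 / 11401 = 0.01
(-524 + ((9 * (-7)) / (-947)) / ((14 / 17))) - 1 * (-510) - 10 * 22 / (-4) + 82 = 233115 / 1894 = 123.08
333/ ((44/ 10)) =1665/ 22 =75.68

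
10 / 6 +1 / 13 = 68 / 39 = 1.74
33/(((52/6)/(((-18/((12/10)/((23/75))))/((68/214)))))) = -243639/4420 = -55.12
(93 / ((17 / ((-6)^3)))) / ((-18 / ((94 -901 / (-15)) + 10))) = 10770.49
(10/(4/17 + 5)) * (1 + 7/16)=1955/712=2.75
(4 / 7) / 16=1 / 28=0.04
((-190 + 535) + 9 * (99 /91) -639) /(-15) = 8621 /455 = 18.95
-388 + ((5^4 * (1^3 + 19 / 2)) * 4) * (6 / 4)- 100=38887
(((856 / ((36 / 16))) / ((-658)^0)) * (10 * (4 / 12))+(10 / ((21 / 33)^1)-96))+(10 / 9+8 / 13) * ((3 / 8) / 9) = 3891673 / 3276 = 1187.93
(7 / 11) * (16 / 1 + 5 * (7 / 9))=1253 / 99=12.66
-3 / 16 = -0.19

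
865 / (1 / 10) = 8650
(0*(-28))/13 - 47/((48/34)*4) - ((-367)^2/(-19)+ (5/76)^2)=245384147/34656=7080.57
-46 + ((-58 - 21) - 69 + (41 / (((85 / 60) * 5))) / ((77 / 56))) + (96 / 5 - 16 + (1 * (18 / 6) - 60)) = -227757 / 935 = -243.59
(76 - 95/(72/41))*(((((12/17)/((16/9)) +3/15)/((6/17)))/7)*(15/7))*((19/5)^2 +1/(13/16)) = 232918169/1310400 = 177.75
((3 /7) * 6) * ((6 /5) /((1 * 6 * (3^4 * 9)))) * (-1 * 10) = -4 /567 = -0.01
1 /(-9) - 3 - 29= -289 /9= -32.11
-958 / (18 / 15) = -798.33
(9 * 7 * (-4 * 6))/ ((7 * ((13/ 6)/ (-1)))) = 1296/ 13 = 99.69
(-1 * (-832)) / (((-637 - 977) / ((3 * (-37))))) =15392 / 269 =57.22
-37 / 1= -37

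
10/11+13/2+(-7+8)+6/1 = 317/22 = 14.41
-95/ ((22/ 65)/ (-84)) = 259350/ 11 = 23577.27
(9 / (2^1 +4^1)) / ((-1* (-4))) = 3 / 8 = 0.38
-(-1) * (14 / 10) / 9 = 7 / 45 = 0.16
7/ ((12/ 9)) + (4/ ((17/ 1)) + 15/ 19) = 8107/ 1292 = 6.27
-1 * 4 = -4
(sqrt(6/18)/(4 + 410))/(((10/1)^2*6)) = sqrt(3)/745200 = 0.00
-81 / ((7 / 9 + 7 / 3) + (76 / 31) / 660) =-1242945 / 47797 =-26.00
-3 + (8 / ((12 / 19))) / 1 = 29 / 3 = 9.67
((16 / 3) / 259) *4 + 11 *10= 85534 / 777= 110.08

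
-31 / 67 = -0.46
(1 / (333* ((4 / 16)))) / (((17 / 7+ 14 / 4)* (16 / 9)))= 7 / 6142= 0.00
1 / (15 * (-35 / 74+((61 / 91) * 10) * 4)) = 6734 / 2660625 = 0.00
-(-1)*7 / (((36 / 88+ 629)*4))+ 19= 526263 / 27694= 19.00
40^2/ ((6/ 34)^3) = 7860800/ 27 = 291140.74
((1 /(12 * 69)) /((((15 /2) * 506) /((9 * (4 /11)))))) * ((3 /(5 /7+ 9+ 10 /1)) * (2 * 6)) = 14 /7361035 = 0.00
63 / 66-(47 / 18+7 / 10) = -2333 / 990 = -2.36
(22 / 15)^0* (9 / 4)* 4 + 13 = 22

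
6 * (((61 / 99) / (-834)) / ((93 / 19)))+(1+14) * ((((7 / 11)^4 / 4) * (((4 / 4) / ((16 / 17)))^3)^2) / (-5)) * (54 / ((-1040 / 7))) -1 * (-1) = 63211320658701449809 / 59442111741312368640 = 1.06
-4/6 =-2/3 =-0.67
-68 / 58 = -34 / 29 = -1.17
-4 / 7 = -0.57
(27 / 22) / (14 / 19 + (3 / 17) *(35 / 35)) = 1.34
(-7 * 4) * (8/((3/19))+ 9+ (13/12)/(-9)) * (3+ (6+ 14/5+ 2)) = -1035391/45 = -23008.69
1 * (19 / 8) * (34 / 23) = 323 / 92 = 3.51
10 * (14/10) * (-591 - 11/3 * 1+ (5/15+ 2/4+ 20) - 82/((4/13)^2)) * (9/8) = -725739/32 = -22679.34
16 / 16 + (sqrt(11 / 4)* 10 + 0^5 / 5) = 1 + 5* sqrt(11) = 17.58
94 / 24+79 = 995 / 12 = 82.92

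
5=5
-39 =-39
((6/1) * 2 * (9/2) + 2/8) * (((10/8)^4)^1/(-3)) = -135625/3072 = -44.15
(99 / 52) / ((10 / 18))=891 / 260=3.43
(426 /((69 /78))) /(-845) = -852 /1495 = -0.57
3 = 3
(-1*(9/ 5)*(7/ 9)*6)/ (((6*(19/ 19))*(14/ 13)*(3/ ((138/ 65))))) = -0.92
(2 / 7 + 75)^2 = 277729 / 49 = 5667.94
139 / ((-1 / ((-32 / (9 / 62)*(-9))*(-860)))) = 237167360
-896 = -896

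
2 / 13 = 0.15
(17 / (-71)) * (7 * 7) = -833 / 71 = -11.73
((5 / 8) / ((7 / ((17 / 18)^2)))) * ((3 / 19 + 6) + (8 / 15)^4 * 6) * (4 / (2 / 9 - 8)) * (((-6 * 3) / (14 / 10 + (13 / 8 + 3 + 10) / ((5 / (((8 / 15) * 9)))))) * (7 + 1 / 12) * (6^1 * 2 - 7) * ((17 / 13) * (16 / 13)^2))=22.25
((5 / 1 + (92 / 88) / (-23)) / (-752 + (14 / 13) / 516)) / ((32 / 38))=-3473067 / 443907376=-0.01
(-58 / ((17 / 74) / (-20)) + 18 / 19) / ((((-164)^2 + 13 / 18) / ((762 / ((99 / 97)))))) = 34449541464 / 245736139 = 140.19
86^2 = 7396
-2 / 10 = -1 / 5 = -0.20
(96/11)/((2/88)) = 384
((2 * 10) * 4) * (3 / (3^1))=80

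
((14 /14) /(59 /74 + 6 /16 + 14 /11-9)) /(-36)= 814 /192087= 0.00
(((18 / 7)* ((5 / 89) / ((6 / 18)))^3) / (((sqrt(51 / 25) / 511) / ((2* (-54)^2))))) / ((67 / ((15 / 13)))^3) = 145481973750000* sqrt(51) / 7919055858219103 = 0.13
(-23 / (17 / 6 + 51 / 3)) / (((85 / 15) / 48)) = -19872 / 2023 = -9.82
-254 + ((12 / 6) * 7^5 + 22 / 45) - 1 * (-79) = 1504777 / 45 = 33439.49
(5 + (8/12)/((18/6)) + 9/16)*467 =2701.47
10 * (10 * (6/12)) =50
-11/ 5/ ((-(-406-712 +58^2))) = 11/ 11230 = 0.00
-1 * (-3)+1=4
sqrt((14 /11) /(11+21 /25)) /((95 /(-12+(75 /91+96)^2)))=32.31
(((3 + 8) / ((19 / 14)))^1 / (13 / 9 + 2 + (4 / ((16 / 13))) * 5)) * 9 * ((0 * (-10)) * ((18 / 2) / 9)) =0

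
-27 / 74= -0.36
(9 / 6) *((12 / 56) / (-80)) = -9 / 2240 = -0.00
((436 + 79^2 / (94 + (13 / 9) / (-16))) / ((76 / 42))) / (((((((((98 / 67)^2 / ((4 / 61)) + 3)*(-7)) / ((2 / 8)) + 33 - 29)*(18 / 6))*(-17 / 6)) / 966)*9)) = 17187624522698 / 4870271410503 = 3.53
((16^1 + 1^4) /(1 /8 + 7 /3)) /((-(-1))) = 6.92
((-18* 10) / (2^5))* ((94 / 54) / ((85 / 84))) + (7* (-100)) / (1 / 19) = -452529 / 34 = -13309.68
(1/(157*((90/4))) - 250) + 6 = -1723858/7065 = -244.00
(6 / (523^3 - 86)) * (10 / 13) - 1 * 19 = -35334728447 / 1859722553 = -19.00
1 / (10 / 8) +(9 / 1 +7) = 84 / 5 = 16.80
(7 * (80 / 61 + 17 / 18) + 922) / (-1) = -1029695 / 1098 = -937.79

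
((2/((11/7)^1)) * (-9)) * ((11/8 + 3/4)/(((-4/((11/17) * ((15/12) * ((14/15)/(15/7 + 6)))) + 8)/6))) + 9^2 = 3226365/37888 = 85.16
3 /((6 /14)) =7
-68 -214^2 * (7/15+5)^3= -25250678428/3375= -7481682.50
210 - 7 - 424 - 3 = -224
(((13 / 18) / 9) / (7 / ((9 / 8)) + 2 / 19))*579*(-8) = -95342 / 1623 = -58.74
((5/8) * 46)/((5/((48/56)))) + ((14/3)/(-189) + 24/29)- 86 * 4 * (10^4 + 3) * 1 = -113161589867/32886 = -3441026.27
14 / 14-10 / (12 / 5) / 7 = 17 / 42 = 0.40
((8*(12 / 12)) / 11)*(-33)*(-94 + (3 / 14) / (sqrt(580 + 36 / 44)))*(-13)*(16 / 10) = -234624 / 5 + 3744*sqrt(70279) / 223615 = -46920.36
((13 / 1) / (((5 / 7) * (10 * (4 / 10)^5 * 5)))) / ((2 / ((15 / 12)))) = 11375 / 512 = 22.22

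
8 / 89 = 0.09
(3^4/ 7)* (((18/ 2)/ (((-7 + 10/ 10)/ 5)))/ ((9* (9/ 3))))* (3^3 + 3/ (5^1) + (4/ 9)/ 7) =-4357/ 49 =-88.92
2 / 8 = 1 / 4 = 0.25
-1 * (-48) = 48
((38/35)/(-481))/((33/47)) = -1786/555555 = -0.00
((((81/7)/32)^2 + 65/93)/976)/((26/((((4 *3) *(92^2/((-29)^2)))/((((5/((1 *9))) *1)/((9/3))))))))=55298248479/2593384568320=0.02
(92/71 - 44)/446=-1516/15833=-0.10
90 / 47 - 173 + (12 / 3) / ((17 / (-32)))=-142713 / 799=-178.61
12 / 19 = 0.63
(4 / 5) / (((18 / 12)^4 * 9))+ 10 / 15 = 2494 / 3645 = 0.68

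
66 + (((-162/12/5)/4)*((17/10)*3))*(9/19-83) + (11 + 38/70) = 1202452/3325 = 361.64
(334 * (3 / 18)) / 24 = 167 / 72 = 2.32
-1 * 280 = -280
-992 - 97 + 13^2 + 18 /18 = -919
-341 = -341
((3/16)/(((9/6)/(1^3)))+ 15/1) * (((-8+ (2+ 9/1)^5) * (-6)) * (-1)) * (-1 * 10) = -292293045/2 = -146146522.50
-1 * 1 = -1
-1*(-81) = 81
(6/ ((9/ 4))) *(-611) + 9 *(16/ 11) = -53336/ 33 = -1616.24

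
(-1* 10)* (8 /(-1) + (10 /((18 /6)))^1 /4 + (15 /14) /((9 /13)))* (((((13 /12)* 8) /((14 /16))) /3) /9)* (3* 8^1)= 1963520 /3969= 494.71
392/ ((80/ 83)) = 406.70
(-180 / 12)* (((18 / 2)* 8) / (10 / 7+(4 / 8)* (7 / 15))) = -226800 / 349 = -649.86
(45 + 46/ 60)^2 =1885129/ 900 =2094.59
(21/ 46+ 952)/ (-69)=-43813/ 3174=-13.80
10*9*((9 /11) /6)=135 /11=12.27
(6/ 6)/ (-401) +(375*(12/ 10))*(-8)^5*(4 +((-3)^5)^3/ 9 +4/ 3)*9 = 84844596643430399/ 401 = 211582535270400.00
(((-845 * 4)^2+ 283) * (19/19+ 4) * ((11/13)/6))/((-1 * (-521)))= 628357565/40638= 15462.32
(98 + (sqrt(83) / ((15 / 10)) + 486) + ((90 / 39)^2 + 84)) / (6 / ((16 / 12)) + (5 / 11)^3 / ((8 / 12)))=146.39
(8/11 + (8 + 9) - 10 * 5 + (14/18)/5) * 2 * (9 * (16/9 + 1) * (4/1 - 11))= 1112860/99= 11241.01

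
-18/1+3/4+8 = -9.25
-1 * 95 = -95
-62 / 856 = -31 / 428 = -0.07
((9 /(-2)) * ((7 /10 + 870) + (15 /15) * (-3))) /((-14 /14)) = 78093 /20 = 3904.65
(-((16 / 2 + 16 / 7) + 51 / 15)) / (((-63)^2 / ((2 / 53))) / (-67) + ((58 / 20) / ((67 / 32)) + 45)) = 64186 / 7144949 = 0.01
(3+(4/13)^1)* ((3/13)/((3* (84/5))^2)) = 1075/3577392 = 0.00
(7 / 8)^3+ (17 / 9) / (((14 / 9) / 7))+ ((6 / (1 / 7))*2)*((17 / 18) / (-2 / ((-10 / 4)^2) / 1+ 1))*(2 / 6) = 221455 / 4608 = 48.06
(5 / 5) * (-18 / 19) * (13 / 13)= -18 / 19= -0.95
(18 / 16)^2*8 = 81 / 8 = 10.12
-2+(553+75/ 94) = 51869/ 94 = 551.80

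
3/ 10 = 0.30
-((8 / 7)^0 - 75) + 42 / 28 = 75.50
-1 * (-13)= 13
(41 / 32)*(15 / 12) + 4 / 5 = 1537 / 640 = 2.40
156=156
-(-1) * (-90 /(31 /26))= -75.48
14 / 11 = 1.27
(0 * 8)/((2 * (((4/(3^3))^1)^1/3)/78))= 0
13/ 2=6.50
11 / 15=0.73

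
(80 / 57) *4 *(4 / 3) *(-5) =-37.43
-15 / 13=-1.15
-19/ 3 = -6.33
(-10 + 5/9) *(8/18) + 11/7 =-1489/567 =-2.63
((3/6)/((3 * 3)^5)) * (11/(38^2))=11/170533512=0.00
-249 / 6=-83 / 2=-41.50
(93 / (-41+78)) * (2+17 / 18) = 1643 / 222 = 7.40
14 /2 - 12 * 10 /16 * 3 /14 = 151 /28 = 5.39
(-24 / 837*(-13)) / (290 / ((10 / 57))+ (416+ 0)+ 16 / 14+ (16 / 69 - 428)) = 0.00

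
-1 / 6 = -0.17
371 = 371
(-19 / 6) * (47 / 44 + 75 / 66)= -1843 / 264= -6.98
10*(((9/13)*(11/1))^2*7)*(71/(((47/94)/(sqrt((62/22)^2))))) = 274552740/169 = 1624572.43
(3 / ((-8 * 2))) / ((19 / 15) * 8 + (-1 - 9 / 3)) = -45 / 1472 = -0.03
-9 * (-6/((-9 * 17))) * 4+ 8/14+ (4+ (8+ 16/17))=1440/119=12.10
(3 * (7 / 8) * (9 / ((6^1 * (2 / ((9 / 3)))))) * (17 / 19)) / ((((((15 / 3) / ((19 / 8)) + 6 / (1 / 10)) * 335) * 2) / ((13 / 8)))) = 41769 / 202393600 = 0.00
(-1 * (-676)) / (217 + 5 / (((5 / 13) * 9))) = 3.09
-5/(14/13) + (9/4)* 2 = -1/7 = -0.14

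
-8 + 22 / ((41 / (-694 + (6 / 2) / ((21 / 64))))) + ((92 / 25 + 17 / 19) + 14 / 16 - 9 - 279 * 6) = -2239039517 / 1090600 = -2053.03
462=462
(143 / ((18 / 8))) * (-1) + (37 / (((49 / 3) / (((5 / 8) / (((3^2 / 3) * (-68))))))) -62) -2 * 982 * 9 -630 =-4421805569 / 239904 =-18431.56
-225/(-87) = 75/29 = 2.59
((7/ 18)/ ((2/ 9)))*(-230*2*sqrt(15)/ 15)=-161*sqrt(15)/ 3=-207.85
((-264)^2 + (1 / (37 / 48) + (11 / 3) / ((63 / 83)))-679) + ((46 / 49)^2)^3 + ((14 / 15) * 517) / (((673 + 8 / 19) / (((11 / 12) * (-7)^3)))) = 4508142048096167732371 / 65526729802614150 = 68798.52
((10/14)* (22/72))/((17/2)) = 55/2142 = 0.03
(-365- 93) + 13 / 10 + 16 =-4407 / 10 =-440.70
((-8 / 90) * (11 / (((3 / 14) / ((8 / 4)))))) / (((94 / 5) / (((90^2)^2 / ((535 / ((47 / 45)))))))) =-62175.70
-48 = -48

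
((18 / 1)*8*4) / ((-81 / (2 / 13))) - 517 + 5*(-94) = -115607 / 117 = -988.09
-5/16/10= -1/32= -0.03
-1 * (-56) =56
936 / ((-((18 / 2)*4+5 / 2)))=-1872 / 77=-24.31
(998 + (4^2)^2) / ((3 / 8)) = 3344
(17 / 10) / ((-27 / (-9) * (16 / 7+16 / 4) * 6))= 119 / 7920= 0.02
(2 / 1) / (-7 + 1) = -1 / 3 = -0.33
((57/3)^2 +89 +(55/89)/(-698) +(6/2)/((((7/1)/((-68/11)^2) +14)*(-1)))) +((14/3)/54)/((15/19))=82482606893249/183336620670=449.90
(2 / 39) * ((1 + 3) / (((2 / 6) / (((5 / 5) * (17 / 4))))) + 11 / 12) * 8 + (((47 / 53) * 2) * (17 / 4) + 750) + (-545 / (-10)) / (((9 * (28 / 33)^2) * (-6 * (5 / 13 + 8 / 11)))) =15121005329 / 19446336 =777.58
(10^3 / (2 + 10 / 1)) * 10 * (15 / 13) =12500 / 13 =961.54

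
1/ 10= 0.10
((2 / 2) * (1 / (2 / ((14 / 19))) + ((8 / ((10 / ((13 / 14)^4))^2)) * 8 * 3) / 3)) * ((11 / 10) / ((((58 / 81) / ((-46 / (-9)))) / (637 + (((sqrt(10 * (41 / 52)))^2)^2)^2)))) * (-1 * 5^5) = -3705265355653615623578775 / 46449312373714432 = -79770079.82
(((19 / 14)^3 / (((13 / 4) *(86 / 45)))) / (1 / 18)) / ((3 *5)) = 185193 / 383474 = 0.48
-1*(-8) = 8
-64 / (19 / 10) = -640 / 19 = -33.68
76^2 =5776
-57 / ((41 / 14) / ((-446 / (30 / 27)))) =1601586 / 205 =7812.61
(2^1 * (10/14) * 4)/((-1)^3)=-40/7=-5.71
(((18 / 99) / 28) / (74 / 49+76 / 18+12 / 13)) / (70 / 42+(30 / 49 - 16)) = -120393 / 1693134344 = -0.00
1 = 1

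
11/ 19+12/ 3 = 87/ 19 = 4.58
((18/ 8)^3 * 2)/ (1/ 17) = 12393/ 32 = 387.28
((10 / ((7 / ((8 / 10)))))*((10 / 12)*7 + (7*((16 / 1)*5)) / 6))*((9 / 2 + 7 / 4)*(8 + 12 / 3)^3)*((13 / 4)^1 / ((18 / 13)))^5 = 292949295179125 / 3359232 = 87207223.31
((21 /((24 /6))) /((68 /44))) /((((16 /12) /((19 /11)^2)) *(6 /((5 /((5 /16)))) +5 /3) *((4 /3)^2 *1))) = 87723 /41888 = 2.09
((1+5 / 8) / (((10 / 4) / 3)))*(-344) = -3354 / 5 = -670.80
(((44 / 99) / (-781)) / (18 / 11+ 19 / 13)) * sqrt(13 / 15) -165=-165.00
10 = 10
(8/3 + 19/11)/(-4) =-145/132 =-1.10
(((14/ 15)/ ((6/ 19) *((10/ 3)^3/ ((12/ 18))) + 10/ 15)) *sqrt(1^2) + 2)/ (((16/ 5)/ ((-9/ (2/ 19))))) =-303411/ 5536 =-54.81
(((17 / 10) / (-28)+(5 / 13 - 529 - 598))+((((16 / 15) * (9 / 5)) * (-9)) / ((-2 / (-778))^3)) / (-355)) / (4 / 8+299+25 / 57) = 1054794797772693 / 110460486500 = 9549.07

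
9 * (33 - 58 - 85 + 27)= -747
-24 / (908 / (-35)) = 210 / 227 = 0.93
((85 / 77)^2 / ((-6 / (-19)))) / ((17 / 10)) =40375 / 17787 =2.27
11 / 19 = 0.58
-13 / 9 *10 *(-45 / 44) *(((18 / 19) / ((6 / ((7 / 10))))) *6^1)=4095 / 418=9.80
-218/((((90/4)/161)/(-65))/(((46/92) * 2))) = 912548/9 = 101394.22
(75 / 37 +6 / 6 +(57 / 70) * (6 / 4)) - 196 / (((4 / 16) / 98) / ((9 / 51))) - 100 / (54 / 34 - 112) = -2240228415197 / 165288620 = -13553.43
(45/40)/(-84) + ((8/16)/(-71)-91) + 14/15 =-21491179/238560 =-90.09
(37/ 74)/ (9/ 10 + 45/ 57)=95/ 321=0.30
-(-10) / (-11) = -10 / 11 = -0.91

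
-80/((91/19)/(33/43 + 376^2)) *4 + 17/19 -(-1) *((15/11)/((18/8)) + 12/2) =-23174868481321/2453451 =-9445824.87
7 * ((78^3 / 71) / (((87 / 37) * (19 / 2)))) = 2094.51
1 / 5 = 0.20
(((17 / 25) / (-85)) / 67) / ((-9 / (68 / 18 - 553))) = -4943 / 678375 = -0.01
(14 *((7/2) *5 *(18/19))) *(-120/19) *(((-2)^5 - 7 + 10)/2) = 7673400/361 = 21255.96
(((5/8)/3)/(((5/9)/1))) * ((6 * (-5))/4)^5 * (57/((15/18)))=-77911875/128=-608686.52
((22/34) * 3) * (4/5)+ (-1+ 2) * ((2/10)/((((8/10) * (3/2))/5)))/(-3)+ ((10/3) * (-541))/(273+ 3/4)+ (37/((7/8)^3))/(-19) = -1994210863/242627910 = -8.22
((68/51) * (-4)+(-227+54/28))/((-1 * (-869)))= -9677/36498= -0.27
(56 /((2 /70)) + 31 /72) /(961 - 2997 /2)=-141151 /38700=-3.65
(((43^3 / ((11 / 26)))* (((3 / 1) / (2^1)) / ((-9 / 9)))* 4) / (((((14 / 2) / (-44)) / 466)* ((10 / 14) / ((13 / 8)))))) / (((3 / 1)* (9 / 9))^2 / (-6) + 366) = 25045977112 / 1215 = 20613972.93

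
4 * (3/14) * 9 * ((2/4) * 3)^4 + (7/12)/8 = 26293/672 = 39.13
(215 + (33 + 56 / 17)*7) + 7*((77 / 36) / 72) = 469.27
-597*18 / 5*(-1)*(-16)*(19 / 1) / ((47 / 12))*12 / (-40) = 58802112 / 1175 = 50044.35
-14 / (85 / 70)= -196 / 17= -11.53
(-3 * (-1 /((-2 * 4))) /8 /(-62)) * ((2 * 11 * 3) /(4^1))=99 /7936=0.01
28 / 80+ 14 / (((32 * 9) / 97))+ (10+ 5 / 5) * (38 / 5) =63839 / 720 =88.67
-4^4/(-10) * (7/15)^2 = 6272/1125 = 5.58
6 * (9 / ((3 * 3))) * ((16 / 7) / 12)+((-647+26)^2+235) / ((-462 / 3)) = -27550 / 11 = -2504.55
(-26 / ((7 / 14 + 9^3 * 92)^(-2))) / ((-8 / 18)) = 2105149967973 / 8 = 263143745996.62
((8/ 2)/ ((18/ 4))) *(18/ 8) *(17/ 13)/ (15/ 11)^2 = 4114/ 2925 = 1.41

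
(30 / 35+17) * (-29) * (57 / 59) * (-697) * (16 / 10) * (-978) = -225358779600 / 413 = -545662904.60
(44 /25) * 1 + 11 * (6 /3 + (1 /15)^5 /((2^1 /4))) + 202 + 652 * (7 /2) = 1904330272 /759375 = 2507.76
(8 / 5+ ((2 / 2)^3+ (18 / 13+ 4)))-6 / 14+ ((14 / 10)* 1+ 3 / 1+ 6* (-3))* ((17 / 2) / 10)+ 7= 3.00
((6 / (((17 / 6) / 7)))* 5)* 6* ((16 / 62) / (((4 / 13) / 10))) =1965600 / 527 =3729.79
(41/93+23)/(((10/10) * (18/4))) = 4360/837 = 5.21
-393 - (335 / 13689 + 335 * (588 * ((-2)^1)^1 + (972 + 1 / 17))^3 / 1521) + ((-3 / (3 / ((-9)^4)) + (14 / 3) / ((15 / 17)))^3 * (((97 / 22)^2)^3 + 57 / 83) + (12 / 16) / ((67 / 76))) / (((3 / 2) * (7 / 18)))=-19750783239298023123263975214061521139 / 5565533224727490814800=-3548767466079603.69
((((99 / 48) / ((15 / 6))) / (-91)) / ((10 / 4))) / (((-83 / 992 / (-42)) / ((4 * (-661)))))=129830976 / 26975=4813.01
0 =0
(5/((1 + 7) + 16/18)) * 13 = 117/16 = 7.31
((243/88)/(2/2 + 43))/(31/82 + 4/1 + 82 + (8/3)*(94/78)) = 1165671/1664075248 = 0.00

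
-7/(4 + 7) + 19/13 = 0.83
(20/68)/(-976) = -5/16592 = -0.00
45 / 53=0.85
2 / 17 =0.12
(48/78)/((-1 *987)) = -8/12831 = -0.00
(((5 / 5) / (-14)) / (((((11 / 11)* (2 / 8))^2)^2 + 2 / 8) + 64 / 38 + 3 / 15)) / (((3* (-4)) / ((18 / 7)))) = 6080 / 849317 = 0.01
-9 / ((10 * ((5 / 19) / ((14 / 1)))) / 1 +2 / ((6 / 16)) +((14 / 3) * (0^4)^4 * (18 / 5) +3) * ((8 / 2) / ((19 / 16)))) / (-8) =3591 / 49880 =0.07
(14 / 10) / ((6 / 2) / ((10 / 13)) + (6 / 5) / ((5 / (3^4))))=70 / 1167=0.06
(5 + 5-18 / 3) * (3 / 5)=12 / 5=2.40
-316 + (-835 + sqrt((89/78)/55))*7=-6161 + 7*sqrt(381810)/4290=-6159.99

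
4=4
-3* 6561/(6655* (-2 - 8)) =19683/66550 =0.30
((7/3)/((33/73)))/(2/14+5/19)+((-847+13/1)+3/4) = -8773183/10692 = -820.54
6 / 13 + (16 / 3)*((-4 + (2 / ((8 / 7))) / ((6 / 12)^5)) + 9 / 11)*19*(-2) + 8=-4588594 / 429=-10696.02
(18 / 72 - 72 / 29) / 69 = -259 / 8004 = -0.03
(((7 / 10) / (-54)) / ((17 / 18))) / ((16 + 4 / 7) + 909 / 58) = -1421 / 3338205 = -0.00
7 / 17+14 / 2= 126 / 17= 7.41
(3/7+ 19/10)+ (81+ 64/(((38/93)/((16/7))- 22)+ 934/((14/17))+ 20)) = 83.39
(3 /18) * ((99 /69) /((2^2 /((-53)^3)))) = -1637647 /184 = -8900.26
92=92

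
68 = 68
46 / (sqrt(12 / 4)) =26.56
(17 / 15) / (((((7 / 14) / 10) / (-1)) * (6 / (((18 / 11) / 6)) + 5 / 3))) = -68 / 71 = -0.96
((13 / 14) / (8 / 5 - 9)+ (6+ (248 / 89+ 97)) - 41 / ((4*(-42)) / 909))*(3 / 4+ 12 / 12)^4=20715031897 / 6744064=3071.59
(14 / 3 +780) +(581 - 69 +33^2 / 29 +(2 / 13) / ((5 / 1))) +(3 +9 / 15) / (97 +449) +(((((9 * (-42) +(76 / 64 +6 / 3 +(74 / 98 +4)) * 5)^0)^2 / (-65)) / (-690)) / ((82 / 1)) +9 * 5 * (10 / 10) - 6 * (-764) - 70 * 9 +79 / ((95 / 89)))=25567157144979 / 4728296300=5407.27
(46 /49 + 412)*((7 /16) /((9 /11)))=220.81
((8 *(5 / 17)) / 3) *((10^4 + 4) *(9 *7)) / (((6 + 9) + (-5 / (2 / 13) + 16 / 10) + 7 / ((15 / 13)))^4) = 10890754560 / 205995137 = 52.87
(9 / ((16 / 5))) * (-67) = -3015 / 16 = -188.44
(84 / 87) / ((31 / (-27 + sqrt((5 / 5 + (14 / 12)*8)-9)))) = -756 / 899 + 56*sqrt(3) / 2697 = -0.80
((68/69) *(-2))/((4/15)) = -170/23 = -7.39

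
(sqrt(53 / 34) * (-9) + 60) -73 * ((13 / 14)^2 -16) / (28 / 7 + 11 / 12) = 823233 / 2891 -9 * sqrt(1802) / 34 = 273.52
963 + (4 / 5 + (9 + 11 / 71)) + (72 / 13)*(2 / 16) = 4493382 / 4615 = 973.65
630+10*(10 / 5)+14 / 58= 18857 / 29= 650.24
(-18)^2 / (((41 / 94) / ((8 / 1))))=243648 / 41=5942.63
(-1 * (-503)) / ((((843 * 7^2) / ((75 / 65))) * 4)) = 2515 / 715988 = 0.00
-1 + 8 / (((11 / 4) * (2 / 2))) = 21 / 11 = 1.91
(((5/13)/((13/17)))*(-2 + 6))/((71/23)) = 7820/11999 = 0.65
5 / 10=1 / 2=0.50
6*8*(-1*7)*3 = -1008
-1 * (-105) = 105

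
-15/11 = -1.36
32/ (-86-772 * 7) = -16/ 2745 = -0.01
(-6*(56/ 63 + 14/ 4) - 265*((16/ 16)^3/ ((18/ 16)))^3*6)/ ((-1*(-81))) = -277759/ 19683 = -14.11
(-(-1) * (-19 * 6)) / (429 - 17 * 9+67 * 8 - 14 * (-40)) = -0.08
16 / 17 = 0.94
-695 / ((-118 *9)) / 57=695 / 60534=0.01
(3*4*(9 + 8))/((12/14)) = 238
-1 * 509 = -509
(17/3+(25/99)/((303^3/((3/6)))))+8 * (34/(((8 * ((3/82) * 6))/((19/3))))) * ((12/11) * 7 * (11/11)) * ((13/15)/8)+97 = 25176758750639/27539945730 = 914.19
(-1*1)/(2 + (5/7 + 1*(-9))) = 7/44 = 0.16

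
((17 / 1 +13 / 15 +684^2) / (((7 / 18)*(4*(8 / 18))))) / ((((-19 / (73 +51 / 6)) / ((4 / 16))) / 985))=-1521169645419 / 2128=-714835359.69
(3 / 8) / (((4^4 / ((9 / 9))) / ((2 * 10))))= 15 / 512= 0.03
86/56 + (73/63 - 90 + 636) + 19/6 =19867/36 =551.86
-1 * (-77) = 77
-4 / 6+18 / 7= 40 / 21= 1.90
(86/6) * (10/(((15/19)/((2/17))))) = 3268/153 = 21.36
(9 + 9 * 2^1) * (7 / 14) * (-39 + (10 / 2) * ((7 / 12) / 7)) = -4167 / 8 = -520.88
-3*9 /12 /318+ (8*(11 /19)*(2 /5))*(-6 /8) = -56253 /40280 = -1.40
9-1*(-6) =15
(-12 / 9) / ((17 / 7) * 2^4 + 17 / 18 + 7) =-168 / 5897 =-0.03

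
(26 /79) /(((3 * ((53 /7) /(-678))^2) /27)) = 5270736744 /221911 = 23751.58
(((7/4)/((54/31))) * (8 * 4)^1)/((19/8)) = 6944/513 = 13.54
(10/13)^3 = 1000/2197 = 0.46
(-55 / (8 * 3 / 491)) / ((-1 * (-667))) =-1.69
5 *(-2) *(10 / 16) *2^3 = -50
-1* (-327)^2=-106929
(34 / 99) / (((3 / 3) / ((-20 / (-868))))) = 170 / 21483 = 0.01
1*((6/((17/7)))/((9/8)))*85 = 186.67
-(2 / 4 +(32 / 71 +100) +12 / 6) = -14619 / 142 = -102.95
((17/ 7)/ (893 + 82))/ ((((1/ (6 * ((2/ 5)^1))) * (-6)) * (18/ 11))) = -187/ 307125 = -0.00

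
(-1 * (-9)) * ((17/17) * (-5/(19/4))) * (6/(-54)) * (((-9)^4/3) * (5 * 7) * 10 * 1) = 805736.84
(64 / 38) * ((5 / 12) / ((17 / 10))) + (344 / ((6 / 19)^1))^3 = 11273237744336 / 8721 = 1292654253.45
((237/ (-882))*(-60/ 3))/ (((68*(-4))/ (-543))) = 71495/ 6664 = 10.73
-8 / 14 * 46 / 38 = -92 / 133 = -0.69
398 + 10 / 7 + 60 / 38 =53334 / 133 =401.01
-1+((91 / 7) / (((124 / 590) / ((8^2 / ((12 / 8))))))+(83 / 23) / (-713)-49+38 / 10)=637823048 / 245985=2592.93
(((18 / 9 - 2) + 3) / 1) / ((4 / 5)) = 3.75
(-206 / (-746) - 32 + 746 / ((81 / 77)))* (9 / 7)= 20467393 / 23499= 870.99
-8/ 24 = -1/ 3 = -0.33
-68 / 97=-0.70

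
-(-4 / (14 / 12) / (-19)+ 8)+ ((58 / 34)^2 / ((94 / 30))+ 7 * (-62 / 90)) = -981541868 / 81294255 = -12.07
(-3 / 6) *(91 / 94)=-91 / 188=-0.48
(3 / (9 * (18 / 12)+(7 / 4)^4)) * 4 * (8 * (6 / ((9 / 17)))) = 278528 / 5857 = 47.55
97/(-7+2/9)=-873/61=-14.31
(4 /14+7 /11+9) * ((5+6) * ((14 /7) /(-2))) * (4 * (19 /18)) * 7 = -29032 /9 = -3225.78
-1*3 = -3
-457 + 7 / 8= -3649 / 8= -456.12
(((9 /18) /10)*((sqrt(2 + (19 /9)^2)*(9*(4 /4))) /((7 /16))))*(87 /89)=348*sqrt(523) /3115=2.55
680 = 680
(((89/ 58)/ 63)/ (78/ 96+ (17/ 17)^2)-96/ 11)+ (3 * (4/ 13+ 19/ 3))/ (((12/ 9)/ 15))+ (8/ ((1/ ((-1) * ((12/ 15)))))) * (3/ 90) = 163053407603/ 757656900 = 215.21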